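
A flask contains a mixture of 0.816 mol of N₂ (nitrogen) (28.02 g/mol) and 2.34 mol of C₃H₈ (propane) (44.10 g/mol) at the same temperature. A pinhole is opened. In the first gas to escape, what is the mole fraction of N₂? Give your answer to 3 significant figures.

0.304

Each component's effusion rate ∝ (its partial pressure)·(1/√M) ∝ n_i/√M_i.
So x_N₂ in the escaping gas = (n_N₂/√M_N₂) / Σ(n_i/√M_i)
= (0.816/√28.02) / (0.816/√28.02 + 2.34/√44.10) = 0.1542/(0.1542 + 0.3524) = 0.304.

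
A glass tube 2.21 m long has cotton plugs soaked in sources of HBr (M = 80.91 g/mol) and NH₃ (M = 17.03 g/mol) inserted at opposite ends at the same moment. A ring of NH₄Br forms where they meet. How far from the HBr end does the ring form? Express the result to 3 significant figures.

Distances travelled in equal time are proportional to diffusion rates, so d_HBr/d_NH₃ = √(M_NH₃/M_HBr) = √(17.03/80.91) = 0.4588.
With d_HBr + d_NH₃ = 2.21 m, d_NH₃ = 2.21/(1 + 0.4588) = 1.515 m.
d_HBr = 2.21 − 1.515 = 0.695 m.

0.695 m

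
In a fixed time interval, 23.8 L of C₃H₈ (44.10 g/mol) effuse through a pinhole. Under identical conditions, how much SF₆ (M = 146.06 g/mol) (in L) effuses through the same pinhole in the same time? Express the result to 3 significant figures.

Graham's law gives rate_SF₆/rate_C₃H₈ = √(M_C₃H₈/M_SF₆) = √(44.10/146.06) = √0.3019 = 0.5495.
So the volume for SF₆ is 23.8 × 0.5495 = 13.1 L.

13.1 L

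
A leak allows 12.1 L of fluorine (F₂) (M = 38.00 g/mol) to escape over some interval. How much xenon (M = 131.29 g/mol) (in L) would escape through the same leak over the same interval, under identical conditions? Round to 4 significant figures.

Since effusion rate ∝ 1/√M, rate_Xe/rate_F₂ = √(M_F₂/M_Xe) = √(38.00/131.29) = √0.2894 = 0.5380.
So the volume for Xe is 12.1 × 0.5380 = 6.510 L.

6.510 L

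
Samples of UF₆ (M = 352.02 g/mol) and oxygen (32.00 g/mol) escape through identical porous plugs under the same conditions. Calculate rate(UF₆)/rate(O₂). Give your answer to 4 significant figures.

From Graham's law, rate_UF₆/rate_O₂ = √(M_O₂/M_UF₆) = √(32.00/352.02) = √0.09090 = 0.3015.

0.3015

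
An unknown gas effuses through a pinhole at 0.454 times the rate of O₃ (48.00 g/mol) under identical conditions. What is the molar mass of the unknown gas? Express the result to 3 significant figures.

233 g/mol

By Graham's law, rate_X/rate_O₃ = √(M_O₃/M_X).
0.454 = √(48.00/M_X)
M_X = 48.00 / 0.454² = 48.00 / 0.2061 = 233 g/mol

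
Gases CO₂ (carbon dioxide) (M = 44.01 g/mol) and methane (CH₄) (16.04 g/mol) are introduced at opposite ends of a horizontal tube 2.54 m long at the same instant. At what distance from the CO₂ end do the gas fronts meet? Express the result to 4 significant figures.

0.9562 m

The fronts meet when d_CO₂ + d_CH₄ = L with d_CO₂/d_CH₄ = √(M_CH₄/M_CO₂) (Graham's law). Here √(M_CH₄/M_CO₂) = √(16.04/44.01) = 0.6037.
With d_CO₂ + d_CH₄ = 2.54 m, d_CH₄ = 2.54/(1 + 0.6037) = 1.584 m.
d_CO₂ = 2.54 − 1.584 = 0.9562 m.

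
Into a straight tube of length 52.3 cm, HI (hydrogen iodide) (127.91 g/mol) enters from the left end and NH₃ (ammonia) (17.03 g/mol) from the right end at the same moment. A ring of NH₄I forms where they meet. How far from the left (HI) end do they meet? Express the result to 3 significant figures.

Distances travelled in equal time are proportional to diffusion rates, so d_HI/d_NH₃ = √(M_NH₃/M_HI) = √(17.03/127.91) = 0.3649.
With d_HI + d_NH₃ = 52.3 cm, d_NH₃ = 52.3/(1 + 0.3649) = 38.32 cm.
d_HI = 52.3 − 38.32 = 14.0 cm.

14.0 cm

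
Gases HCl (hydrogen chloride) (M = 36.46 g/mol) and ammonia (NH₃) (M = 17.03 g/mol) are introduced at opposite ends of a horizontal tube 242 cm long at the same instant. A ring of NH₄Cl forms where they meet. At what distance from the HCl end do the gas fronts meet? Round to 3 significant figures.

Graham's law gives d_HCl/d_NH₃ = rate_HCl/rate_NH₃ = √(M_NH₃/M_HCl) = √(17.03/36.46) = 0.6834.
With d_HCl + d_NH₃ = 242 cm, d_NH₃ = 242/(1 + 0.6834) = 143.8 cm.
d_HCl = 242 − 143.8 = 98.2 cm.

98.2 cm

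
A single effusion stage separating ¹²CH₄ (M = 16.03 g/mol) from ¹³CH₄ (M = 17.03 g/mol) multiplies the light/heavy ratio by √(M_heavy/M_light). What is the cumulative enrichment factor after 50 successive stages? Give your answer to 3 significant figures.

4.54

Overall factor = α^50 with α = √(17.03/16.03), i.e. (17.03/16.03)^(50/2).
= 1.06238^25 = 4.54.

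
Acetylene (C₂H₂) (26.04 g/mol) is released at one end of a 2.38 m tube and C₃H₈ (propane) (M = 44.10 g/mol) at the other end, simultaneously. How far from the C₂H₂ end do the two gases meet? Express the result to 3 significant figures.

Graham's law gives d_C₂H₂/d_C₃H₈ = rate_C₂H₂/rate_C₃H₈ = √(M_C₃H₈/M_C₂H₂) = √(44.10/26.04) = 1.301.
With d_C₂H₂ + d_C₃H₈ = 2.38 m, d_C₃H₈ = 2.38/(1 + 1.301) = 1.034 m.
d_C₂H₂ = 2.38 − 1.034 = 1.35 m.

1.35 m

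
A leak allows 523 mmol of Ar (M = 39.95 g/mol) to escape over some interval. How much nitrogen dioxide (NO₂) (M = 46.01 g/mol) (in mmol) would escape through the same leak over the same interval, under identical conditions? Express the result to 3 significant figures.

487 mmol

By Graham's law, rate_NO₂/rate_Ar = √(M_Ar/M_NO₂) = √(39.95/46.01) = √0.8683 = 0.9318.
So the amount for NO₂ is 523 × 0.9318 = 487 mmol.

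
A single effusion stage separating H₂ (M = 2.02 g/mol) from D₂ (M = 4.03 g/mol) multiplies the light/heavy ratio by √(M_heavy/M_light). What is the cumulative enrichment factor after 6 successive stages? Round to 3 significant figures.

7.94

Overall factor = α^6 with α = √(4.03/2.02), i.e. (4.03/2.02)^(6/2).
= 1.99505^3 = 7.94.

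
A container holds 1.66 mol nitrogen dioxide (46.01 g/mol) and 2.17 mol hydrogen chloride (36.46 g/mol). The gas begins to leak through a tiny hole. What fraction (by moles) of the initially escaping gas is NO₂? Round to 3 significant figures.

Rate_i ∝ x_i/√M_i (Graham's law weighted by mole fraction), so the effusate composition follows n_i/√M_i.
x_NO₂(eff) = (n_NO₂/√M_NO₂) / (n_NO₂/√M_NO₂ + n_HCl/√M_HCl)
= (1.66/√46.01) / (1.66/√46.01 + 2.17/√36.46) = 0.2447/(0.2447 + 0.3594) = 0.405.

0.405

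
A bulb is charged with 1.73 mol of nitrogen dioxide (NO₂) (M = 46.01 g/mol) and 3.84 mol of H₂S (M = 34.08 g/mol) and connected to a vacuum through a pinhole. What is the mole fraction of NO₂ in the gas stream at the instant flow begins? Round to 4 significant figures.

Rate_i ∝ x_i/√M_i (Graham's law weighted by mole fraction), so the effusate composition follows n_i/√M_i.
So x_NO₂ in the escaping gas = (n_NO₂/√M_NO₂) / Σ(n_i/√M_i)
= (1.73/√46.01) / (1.73/√46.01 + 3.84/√34.08) = 0.2550/(0.2550 + 0.6578) = 0.2794.

0.2794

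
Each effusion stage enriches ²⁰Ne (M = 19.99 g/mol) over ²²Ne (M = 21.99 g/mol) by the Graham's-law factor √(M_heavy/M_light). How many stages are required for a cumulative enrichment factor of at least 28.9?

Single-stage factor α = √(21.99/19.99), so ln α = ½ ln(1.10005) = 0.04768.
Need α^N ≥ 28.9 ⇒ N ≥ ln(28.9) / ln α = 3.364 / 0.04768 = 70.55.
Rounding up, N = 71 stages.

71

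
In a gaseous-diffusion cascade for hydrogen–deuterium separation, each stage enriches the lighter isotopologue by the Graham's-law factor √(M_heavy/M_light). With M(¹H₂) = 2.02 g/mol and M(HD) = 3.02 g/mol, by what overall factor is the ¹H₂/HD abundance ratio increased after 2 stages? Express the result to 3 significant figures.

1.50

The single-stage factor is √(M_heavy/M_light), so 2 stages give [√(3.02/2.02)]^2 = (3.02/2.02)^(2/2).
= 1.49505^1 = 1.50.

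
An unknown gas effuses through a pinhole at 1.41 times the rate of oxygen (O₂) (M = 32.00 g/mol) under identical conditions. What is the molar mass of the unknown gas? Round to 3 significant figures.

Graham's law gives rate_X/rate_O₂ = √(M_O₂/M_X).
1.41 = √(32.00/M_X)
M_X = 32.00 / 1.41² = 32.00 / 1.988 = 16.1 g/mol

16.1 g/mol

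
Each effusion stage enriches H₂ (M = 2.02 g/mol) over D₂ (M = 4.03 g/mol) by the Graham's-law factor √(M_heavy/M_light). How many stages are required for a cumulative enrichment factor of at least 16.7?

Single-stage factor α = √(4.03/2.02), so ln α = ½ ln(1.99505) = 0.3453.
Need α^N ≥ 16.7 ⇒ N ≥ ln(16.7) / ln α = 2.815 / 0.3453 = 8.15.
So at least 9 stages are needed.

9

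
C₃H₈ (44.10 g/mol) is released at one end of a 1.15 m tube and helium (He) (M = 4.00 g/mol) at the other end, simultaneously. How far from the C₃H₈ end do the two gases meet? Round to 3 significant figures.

0.266 m

Graham's law gives d_C₃H₈/d_He = rate_C₃H₈/rate_He = √(M_He/M_C₃H₈) = √(4.00/44.10) = 0.3012.
With d_C₃H₈ + d_He = 1.15 m, d_He = 1.15/(1 + 0.3012) = 0.8838 m.
d_C₃H₈ = 1.15 − 0.8838 = 0.266 m.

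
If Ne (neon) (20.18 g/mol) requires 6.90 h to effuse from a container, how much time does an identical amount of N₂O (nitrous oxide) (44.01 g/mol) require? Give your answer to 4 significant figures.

10.19 h

Since effusion rate ∝ 1/√M, t_N₂O/t_Ne = √(M_N₂O/M_Ne) = √(44.01/20.18) = √2.181 = 1.477.
So the time for N₂O is 6.90 × 1.477 = 10.19 h.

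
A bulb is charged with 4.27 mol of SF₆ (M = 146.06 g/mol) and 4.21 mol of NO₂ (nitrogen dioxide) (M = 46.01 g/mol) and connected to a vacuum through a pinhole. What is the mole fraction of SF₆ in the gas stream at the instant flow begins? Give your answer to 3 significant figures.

0.363

The effusion rate of species i is ∝ p_i/√M_i ∝ n_i/√M_i.
Mole fraction of SF₆ in the effusate = (n_SF₆/√M_SF₆) / (n_SF₆/√M_SF₆ + n_NO₂/√M_NO₂)
= (4.27/√146.06) / (4.27/√146.06 + 4.21/√46.01) = 0.3533/(0.3533 + 0.6207) = 0.363.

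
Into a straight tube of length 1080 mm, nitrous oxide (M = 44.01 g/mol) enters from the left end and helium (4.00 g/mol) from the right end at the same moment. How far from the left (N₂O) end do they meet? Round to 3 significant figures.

In equal time, each gas travels a distance ∝ its rate ∝ 1/√M, so d_N₂O/d_He = √(M_He/M_N₂O) = √(4.00/44.01) = 0.3015.
With d_N₂O + d_He = 1080 mm, d_He = 1080/(1 + 0.3015) = 829.8 mm.
d_N₂O = 1080 − 829.8 = 250 mm.

250 mm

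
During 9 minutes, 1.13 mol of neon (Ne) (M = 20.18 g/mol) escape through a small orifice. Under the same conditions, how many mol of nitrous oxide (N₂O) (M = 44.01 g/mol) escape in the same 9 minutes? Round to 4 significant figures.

0.7652 mol

By Graham's law, rate_N₂O/rate_Ne = √(M_Ne/M_N₂O) = √(20.18/44.01) = √0.4585 = 0.6772.
So the amount for N₂O is 1.13 × 0.6772 = 0.7652 mol.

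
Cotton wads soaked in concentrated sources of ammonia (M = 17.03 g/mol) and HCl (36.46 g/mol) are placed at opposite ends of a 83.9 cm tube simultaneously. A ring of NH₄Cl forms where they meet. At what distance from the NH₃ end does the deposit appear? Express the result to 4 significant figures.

49.84 cm

The fronts meet when d_NH₃ + d_HCl = L with d_NH₃/d_HCl = √(M_HCl/M_NH₃) (Graham's law). Here √(M_HCl/M_NH₃) = √(36.46/17.03) = 1.463.
With d_NH₃ + d_HCl = 83.9 cm, d_HCl = 83.9/(1 + 1.463) = 34.06 cm.
d_NH₃ = 83.9 − 34.06 = 49.84 cm.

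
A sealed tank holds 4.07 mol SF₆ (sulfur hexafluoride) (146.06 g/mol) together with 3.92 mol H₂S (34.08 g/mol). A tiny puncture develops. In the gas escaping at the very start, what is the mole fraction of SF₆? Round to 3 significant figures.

0.334

The effusion rate of species i is ∝ p_i/√M_i ∝ n_i/√M_i.
So x_SF₆ in the escaping gas = (n_SF₆/√M_SF₆) / Σ(n_i/√M_i)
= (4.07/√146.06) / (4.07/√146.06 + 3.92/√34.08) = 0.3368/(0.3368 + 0.6715) = 0.334.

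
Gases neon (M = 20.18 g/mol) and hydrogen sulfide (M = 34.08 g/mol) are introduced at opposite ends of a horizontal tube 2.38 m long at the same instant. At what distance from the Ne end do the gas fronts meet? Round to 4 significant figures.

Distances travelled in equal time are proportional to diffusion rates, so d_Ne/d_H₂S = √(M_H₂S/M_Ne) = √(34.08/20.18) = 1.300.
With d_Ne + d_H₂S = 2.38 m, d_H₂S = 2.38/(1 + 1.300) = 1.035 m.
d_Ne = 2.38 − 1.035 = 1.345 m.

1.345 m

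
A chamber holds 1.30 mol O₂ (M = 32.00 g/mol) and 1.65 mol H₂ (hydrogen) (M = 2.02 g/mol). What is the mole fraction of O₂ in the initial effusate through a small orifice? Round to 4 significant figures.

Each component's effusion rate ∝ (its partial pressure)·(1/√M) ∝ n_i/√M_i.
So x_O₂ in the escaping gas = (n_O₂/√M_O₂) / Σ(n_i/√M_i)
= (1.30/√32.00) / (1.30/√32.00 + 1.65/√2.02) = 0.2298/(0.2298 + 1.161) = 0.1652.

0.1652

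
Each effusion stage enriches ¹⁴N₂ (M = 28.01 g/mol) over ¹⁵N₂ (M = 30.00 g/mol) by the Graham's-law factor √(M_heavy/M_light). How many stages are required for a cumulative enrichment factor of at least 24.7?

94

With α = √(30.00/28.01) per stage, ln α = ½ ln(1.07105) = 0.03432.
Need α^N ≥ 24.7 ⇒ N ≥ ln(24.7) / ln α = 3.207 / 0.03432 = 93.44.
So at least 94 stages are needed.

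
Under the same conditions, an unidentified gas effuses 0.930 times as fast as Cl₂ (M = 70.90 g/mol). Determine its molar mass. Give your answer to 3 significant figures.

By Graham's law, rate_X/rate_Cl₂ = √(M_Cl₂/M_X).
0.930 = √(70.90/M_X)
M_X = 70.90 / 0.930² = 70.90 / 0.8649 = 82.0 g/mol

82.0 g/mol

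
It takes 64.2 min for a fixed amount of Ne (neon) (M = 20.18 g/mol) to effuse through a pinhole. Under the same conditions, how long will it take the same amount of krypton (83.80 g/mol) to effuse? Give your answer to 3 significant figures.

Using Graham's law: t_Kr/t_Ne = √(M_Kr/M_Ne) = √(83.80/20.18) = √4.153 = 2.038.
So the time for Kr is 64.2 × 2.038 = 131 min.

131 min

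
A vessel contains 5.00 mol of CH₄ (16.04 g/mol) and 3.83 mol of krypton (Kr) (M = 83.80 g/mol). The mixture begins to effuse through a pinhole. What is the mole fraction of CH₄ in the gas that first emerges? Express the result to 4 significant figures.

Effusion rate of each component ∝ n_i/√M_i (partial pressure × 1/√M).
Mole fraction of CH₄ in the effusate = (n_CH₄/√M_CH₄) / (n_CH₄/√M_CH₄ + n_Kr/√M_Kr)
= (5.00/√16.04) / (5.00/√16.04 + 3.83/√83.80) = 1.248/(1.248 + 0.4184) = 0.7490.

0.7490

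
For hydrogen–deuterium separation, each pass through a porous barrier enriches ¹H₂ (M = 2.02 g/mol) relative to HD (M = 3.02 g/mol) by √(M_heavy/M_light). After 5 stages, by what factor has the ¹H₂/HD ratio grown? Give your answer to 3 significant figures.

2.73

After 5 stages the ratio has grown by (√(3.02/2.02))^5 = (3.02/2.02)^(5/2).
= 1.49505^(5/2) = 2.73.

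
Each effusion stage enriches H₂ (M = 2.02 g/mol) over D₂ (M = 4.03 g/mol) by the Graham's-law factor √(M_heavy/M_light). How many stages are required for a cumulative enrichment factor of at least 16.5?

9

Single-stage factor α = √(4.03/2.02), so ln α = ½ ln(1.99505) = 0.3453.
Need α^N ≥ 16.5 ⇒ N ≥ ln(16.5) / ln α = 2.803 / 0.3453 = 8.12.
So at least 9 stages are needed.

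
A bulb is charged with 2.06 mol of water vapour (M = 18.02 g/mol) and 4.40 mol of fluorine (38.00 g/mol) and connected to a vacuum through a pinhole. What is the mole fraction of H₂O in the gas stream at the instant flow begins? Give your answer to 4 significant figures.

0.4047

Effusion rate of each component ∝ n_i/√M_i (partial pressure × 1/√M).
x_H₂O(eff) = (n_H₂O/√M_H₂O) / (n_H₂O/√M_H₂O + n_F₂/√M_F₂)
= (2.06/√18.02) / (2.06/√18.02 + 4.40/√38.00) = 0.4853/(0.4853 + 0.7138) = 0.4047.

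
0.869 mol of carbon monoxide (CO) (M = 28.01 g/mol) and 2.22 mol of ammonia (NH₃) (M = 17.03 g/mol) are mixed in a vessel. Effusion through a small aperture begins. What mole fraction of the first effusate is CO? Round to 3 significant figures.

The effusion rate of species i is ∝ p_i/√M_i ∝ n_i/√M_i.
x_CO(eff) = (n_CO/√M_CO) / (n_CO/√M_CO + n_NH₃/√M_NH₃)
= (0.869/√28.01) / (0.869/√28.01 + 2.22/√17.03) = 0.1642/(0.1642 + 0.5380) = 0.234.

0.234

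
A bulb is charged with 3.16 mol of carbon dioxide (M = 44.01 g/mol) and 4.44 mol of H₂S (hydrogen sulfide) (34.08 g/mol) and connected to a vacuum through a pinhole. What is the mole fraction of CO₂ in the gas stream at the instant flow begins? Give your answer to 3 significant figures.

The effusion rate of species i is ∝ p_i/√M_i ∝ n_i/√M_i.
So x_CO₂ in the escaping gas = (n_CO₂/√M_CO₂) / Σ(n_i/√M_i)
= (3.16/√44.01) / (3.16/√44.01 + 4.44/√34.08) = 0.4763/(0.4763 + 0.7606) = 0.385.

0.385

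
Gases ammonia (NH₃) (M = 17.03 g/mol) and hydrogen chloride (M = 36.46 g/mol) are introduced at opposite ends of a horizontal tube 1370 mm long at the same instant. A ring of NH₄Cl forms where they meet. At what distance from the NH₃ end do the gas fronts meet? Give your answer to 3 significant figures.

814 mm

In equal time, each gas travels a distance ∝ its rate ∝ 1/√M, so d_NH₃/d_HCl = √(M_HCl/M_NH₃) = √(36.46/17.03) = 1.463.
With d_NH₃ + d_HCl = 1370 mm, d_HCl = 1370/(1 + 1.463) = 556.2 mm.
d_NH₃ = 1370 − 556.2 = 814 mm.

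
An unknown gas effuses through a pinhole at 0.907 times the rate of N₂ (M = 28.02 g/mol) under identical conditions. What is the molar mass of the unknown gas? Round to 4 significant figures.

34.06 g/mol

Since effusion rate ∝ 1/√M, rate_X/rate_N₂ = √(M_N₂/M_X).
0.907 = √(28.02/M_X)
M_X = 28.02 / 0.907² = 28.02 / 0.8226 = 34.06 g/mol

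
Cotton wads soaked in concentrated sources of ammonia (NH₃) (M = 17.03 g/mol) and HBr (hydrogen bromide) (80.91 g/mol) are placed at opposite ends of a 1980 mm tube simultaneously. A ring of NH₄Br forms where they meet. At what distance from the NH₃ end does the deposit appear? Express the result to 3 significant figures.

1360 mm

In equal time, each gas travels a distance ∝ its rate ∝ 1/√M, so d_NH₃/d_HBr = √(M_HBr/M_NH₃) = √(80.91/17.03) = 2.180.
With d_NH₃ + d_HBr = 1980 mm, d_HBr = 1980/(1 + 2.180) = 622.7 mm.
d_NH₃ = 1980 − 622.7 = 1360 mm.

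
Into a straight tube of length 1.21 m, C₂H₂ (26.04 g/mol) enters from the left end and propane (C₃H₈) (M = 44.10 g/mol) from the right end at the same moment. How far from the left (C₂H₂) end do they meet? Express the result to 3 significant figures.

In equal time, each gas travels a distance ∝ its rate ∝ 1/√M, so d_C₂H₂/d_C₃H₈ = √(M_C₃H₈/M_C₂H₂) = √(44.10/26.04) = 1.301.
With d_C₂H₂ + d_C₃H₈ = 1.21 m, d_C₃H₈ = 1.21/(1 + 1.301) = 0.5258 m.
d_C₂H₂ = 1.21 − 0.5258 = 0.684 m.

0.684 m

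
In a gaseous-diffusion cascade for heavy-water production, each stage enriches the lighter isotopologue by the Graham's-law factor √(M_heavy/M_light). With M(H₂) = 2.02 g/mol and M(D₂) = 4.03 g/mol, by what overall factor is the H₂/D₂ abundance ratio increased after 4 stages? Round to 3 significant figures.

The single-stage factor is √(M_heavy/M_light), so 4 stages give [√(4.03/2.02)]^4 = (4.03/2.02)^(4/2).
= 1.99505^2 = 3.98.

3.98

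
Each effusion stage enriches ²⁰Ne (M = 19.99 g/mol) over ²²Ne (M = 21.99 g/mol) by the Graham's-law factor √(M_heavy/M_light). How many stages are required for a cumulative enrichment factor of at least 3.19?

Per stage α = (21.99/19.99)^(1/2) = 1.10005^0.5, giving ln α = 0.04768.
Need α^N ≥ 3.19 ⇒ N ≥ ln(3.19) / ln α = 1.160 / 0.04768 = 24.33.
Rounding up, N = 25 stages.

25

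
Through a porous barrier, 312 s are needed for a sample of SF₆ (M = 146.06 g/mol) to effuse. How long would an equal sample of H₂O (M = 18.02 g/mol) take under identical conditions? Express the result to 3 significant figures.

110 s

By Graham's law, t_H₂O/t_SF₆ = √(M_H₂O/M_SF₆) = √(18.02/146.06) = √0.1234 = 0.3512.
So the time for H₂O is 312 × 0.3512 = 110 s.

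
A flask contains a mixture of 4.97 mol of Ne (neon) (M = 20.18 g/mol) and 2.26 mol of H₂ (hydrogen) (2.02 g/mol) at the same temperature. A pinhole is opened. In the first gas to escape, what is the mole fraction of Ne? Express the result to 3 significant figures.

0.410

Effusion rate of each component ∝ n_i/√M_i (partial pressure × 1/√M).
So x_Ne in the escaping gas = (n_Ne/√M_Ne) / Σ(n_i/√M_i)
= (4.97/√20.18) / (4.97/√20.18 + 2.26/√2.02) = 1.106/(1.106 + 1.590) = 0.410.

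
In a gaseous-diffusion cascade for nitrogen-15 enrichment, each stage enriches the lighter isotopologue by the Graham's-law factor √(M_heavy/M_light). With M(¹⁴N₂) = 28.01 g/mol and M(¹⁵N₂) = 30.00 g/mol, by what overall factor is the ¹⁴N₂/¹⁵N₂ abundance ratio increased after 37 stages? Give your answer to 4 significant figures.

The single-stage factor is √(M_heavy/M_light), so 37 stages give [√(30.00/28.01)]^37 = (30.00/28.01)^(37/2).
= 1.07105^(37/2) = 3.560.

3.560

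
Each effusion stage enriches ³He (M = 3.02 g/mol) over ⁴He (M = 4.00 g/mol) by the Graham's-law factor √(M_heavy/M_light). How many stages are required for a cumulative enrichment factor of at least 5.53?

13

Per stage α = (4.00/3.02)^(1/2) = 1.32450^0.5, giving ln α = 0.1405.
Need α^N ≥ 5.53 ⇒ N ≥ ln(5.53) / ln α = 1.710 / 0.1405 = 12.17.
Rounding up, N = 13 stages.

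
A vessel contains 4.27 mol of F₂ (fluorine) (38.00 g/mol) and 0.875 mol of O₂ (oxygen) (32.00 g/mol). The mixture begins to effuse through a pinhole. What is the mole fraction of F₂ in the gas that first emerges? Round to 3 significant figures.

0.817

Each component's effusion rate ∝ (its partial pressure)·(1/√M) ∝ n_i/√M_i.
Mole fraction of F₂ in the effusate = (n_F₂/√M_F₂) / (n_F₂/√M_F₂ + n_O₂/√M_O₂)
= (4.27/√38.00) / (4.27/√38.00 + 0.875/√32.00) = 0.6927/(0.6927 + 0.1547) = 0.817.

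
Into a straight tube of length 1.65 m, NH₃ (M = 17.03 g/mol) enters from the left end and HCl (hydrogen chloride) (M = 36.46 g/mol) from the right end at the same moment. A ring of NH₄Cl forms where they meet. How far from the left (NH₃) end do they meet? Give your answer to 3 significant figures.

In equal time, each gas travels a distance ∝ its rate ∝ 1/√M, so d_NH₃/d_HCl = √(M_HCl/M_NH₃) = √(36.46/17.03) = 1.463.
With d_NH₃ + d_HCl = 1.65 m, d_HCl = 1.65/(1 + 1.463) = 0.6699 m.
d_NH₃ = 1.65 − 0.6699 = 0.980 m.

0.980 m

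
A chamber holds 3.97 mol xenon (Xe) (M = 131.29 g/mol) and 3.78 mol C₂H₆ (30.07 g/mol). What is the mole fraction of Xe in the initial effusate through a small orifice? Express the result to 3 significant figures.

The effusion rate of species i is ∝ p_i/√M_i ∝ n_i/√M_i.
Mole fraction of Xe in the effusate = (n_Xe/√M_Xe) / (n_Xe/√M_Xe + n_C₂H₆/√M_C₂H₆)
= (3.97/√131.29) / (3.97/√131.29 + 3.78/√30.07) = 0.3465/(0.3465 + 0.6893) = 0.335.

0.335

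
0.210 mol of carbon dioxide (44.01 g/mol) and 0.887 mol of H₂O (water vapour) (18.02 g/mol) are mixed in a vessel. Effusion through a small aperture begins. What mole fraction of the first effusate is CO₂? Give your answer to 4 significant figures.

Effusion rate of each component ∝ n_i/√M_i (partial pressure × 1/√M).
So x_CO₂ in the escaping gas = (n_CO₂/√M_CO₂) / Σ(n_i/√M_i)
= (0.210/√44.01) / (0.210/√44.01 + 0.887/√18.02) = 0.03166/(0.03166 + 0.2090) = 0.1316.

0.1316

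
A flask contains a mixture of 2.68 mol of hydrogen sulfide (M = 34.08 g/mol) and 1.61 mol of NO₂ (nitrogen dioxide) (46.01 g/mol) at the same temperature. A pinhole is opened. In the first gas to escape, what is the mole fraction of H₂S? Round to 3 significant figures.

The effusion rate of species i is ∝ p_i/√M_i ∝ n_i/√M_i.
Mole fraction of H₂S in the effusate = (n_H₂S/√M_H₂S) / (n_H₂S/√M_H₂S + n_NO₂/√M_NO₂)
= (2.68/√34.08) / (2.68/√34.08 + 1.61/√46.01) = 0.4591/(0.4591 + 0.2374) = 0.659.

0.659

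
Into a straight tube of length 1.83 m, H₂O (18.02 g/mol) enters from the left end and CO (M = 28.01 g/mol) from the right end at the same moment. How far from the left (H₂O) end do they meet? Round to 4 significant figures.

1.015 m

Graham's law gives d_H₂O/d_CO = rate_H₂O/rate_CO = √(M_CO/M_H₂O) = √(28.01/18.02) = 1.247.
With d_H₂O + d_CO = 1.83 m, d_CO = 1.83/(1 + 1.247) = 0.8145 m.
d_H₂O = 1.83 − 0.8145 = 1.015 m.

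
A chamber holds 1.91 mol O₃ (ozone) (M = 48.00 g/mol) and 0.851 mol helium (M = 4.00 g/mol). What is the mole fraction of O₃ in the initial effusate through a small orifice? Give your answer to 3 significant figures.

0.393

Effusion rate of each component ∝ n_i/√M_i (partial pressure × 1/√M).
So x_O₃ in the escaping gas = (n_O₃/√M_O₃) / Σ(n_i/√M_i)
= (1.91/√48.00) / (1.91/√48.00 + 0.851/√4.00) = 0.2757/(0.2757 + 0.4255) = 0.393.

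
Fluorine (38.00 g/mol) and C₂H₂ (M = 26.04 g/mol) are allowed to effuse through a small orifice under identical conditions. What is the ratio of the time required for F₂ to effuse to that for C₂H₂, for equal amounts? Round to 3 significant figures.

1.21

From Graham's law, t_F₂/t_C₂H₂ = √(M_F₂/M_C₂H₂) = √(38.00/26.04) = √1.459 = 1.21.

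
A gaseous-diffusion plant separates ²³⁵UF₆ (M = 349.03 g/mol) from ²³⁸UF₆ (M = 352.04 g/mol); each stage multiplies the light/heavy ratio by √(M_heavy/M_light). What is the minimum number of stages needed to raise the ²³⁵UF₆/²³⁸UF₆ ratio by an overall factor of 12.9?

596

Single-stage factor α = √(352.04/349.03), so ln α = ½ ln(1.00862) = 0.004293.
Need α^N ≥ 12.9 ⇒ N ≥ ln(12.9) / ln α = 2.557 / 0.004293 = 595.61.
Minimum whole number of stages: N = 596.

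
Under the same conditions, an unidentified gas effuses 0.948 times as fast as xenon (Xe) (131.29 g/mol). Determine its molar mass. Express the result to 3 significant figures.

146 g/mol

Graham's law gives rate_X/rate_Xe = √(M_Xe/M_X).
0.948 = √(131.29/M_X)
M_X = 131.29 / 0.948² = 131.29 / 0.8987 = 146 g/mol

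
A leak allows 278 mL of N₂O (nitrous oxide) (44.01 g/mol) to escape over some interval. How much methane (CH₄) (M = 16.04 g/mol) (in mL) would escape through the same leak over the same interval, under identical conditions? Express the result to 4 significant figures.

Since effusion rate ∝ 1/√M, rate_CH₄/rate_N₂O = √(M_N₂O/M_CH₄) = √(44.01/16.04) = √2.744 = 1.656.
So the volume for CH₄ is 278 × 1.656 = 460.5 mL.

460.5 mL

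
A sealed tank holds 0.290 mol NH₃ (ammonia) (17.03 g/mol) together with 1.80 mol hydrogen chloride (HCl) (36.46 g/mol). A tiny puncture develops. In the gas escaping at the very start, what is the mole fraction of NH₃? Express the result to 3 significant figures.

0.191

Each component's effusion rate ∝ (its partial pressure)·(1/√M) ∝ n_i/√M_i.
So x_NH₃ in the escaping gas = (n_NH₃/√M_NH₃) / Σ(n_i/√M_i)
= (0.290/√17.03) / (0.290/√17.03 + 1.80/√36.46) = 0.07027/(0.07027 + 0.2981) = 0.191.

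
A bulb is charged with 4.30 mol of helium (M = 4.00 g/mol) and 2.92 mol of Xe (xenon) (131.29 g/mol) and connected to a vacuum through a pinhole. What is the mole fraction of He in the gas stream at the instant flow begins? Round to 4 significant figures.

0.8940

Effusion rate of each component ∝ n_i/√M_i (partial pressure × 1/√M).
Mole fraction of He in the effusate = (n_He/√M_He) / (n_He/√M_He + n_Xe/√M_Xe)
= (4.30/√4.00) / (4.30/√4.00 + 2.92/√131.29) = 2.150/(2.150 + 0.2548) = 0.8940.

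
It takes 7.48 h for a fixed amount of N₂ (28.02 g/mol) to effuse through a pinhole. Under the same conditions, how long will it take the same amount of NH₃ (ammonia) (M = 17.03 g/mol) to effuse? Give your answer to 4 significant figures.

5.831 h

Since effusion rate ∝ 1/√M, t_NH₃/t_N₂ = √(M_NH₃/M_N₂) = √(17.03/28.02) = √0.6078 = 0.7796.
So the time for NH₃ is 7.48 × 0.7796 = 5.831 h.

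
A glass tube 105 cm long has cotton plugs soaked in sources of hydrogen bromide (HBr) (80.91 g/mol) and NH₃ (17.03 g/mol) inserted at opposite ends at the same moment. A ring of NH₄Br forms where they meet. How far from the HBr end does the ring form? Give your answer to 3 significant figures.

33.0 cm

The fronts meet when d_HBr + d_NH₃ = L with d_HBr/d_NH₃ = √(M_NH₃/M_HBr) (Graham's law). Here √(M_NH₃/M_HBr) = √(17.03/80.91) = 0.4588.
With d_HBr + d_NH₃ = 105 cm, d_NH₃ = 105/(1 + 0.4588) = 71.98 cm.
d_HBr = 105 − 71.98 = 33.0 cm.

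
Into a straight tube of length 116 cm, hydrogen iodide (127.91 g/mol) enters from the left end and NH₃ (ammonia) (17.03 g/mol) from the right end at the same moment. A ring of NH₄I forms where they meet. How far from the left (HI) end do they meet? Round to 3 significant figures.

Graham's law gives d_HI/d_NH₃ = rate_HI/rate_NH₃ = √(M_NH₃/M_HI) = √(17.03/127.91) = 0.3649.
With d_HI + d_NH₃ = 116 cm, d_NH₃ = 116/(1 + 0.3649) = 84.99 cm.
d_HI = 116 − 84.99 = 31.0 cm.

31.0 cm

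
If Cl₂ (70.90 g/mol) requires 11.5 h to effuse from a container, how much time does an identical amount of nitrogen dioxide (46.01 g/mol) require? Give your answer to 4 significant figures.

9.264 h

Graham's law gives t_NO₂/t_Cl₂ = √(M_NO₂/M_Cl₂) = √(46.01/70.90) = √0.6489 = 0.8056.
So the time for NO₂ is 11.5 × 0.8056 = 9.264 h.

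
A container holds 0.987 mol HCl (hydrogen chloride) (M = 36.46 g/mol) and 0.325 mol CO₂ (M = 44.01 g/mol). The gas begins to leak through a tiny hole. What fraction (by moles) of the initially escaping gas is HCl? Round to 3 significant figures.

The effusion rate of species i is ∝ p_i/√M_i ∝ n_i/√M_i.
x_HCl(eff) = (n_HCl/√M_HCl) / (n_HCl/√M_HCl + n_CO₂/√M_CO₂)
= (0.987/√36.46) / (0.987/√36.46 + 0.325/√44.01) = 0.1635/(0.1635 + 0.04899) = 0.769.

0.769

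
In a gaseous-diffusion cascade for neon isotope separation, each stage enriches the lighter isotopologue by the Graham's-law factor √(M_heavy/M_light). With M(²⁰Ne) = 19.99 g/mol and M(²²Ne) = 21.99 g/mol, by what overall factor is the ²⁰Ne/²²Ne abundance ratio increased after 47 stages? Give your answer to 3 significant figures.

Overall factor = α^47 with α = √(21.99/19.99), i.e. (21.99/19.99)^(47/2).
= 1.10005^(47/2) = 9.40.

9.40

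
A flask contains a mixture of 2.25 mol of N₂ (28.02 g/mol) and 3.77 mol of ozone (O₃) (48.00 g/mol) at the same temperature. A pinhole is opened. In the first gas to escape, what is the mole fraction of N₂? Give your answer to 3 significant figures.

0.439

Each component's effusion rate ∝ (its partial pressure)·(1/√M) ∝ n_i/√M_i.
Mole fraction of N₂ in the effusate = (n_N₂/√M_N₂) / (n_N₂/√M_N₂ + n_O₃/√M_O₃)
= (2.25/√28.02) / (2.25/√28.02 + 3.77/√48.00) = 0.4251/(0.4251 + 0.5442) = 0.439.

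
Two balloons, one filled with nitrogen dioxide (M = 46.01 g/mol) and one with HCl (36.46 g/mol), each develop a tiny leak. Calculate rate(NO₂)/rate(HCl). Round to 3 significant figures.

0.890

Since effusion rate ∝ 1/√M, rate_NO₂/rate_HCl = √(M_HCl/M_NO₂) = √(36.46/46.01) = √0.7924 = 0.890.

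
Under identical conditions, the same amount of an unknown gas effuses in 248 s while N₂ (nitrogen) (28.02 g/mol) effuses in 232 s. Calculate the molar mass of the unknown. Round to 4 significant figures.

32.02 g/mol

Using Graham's law: t_X/t_N₂ = √(M_X/M_N₂).
248/232 = 1.069 = √(M_X/28.02)
M_X = 28.02 × 1.069² = 28.02 × 1.143 = 32.02 g/mol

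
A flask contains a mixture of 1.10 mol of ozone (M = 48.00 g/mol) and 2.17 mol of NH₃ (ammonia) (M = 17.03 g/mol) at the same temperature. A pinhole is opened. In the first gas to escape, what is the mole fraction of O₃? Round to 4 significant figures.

0.2319

Effusion rate of each component ∝ n_i/√M_i (partial pressure × 1/√M).
So x_O₃ in the escaping gas = (n_O₃/√M_O₃) / Σ(n_i/√M_i)
= (1.10/√48.00) / (1.10/√48.00 + 2.17/√17.03) = 0.1588/(0.1588 + 0.5258) = 0.2319.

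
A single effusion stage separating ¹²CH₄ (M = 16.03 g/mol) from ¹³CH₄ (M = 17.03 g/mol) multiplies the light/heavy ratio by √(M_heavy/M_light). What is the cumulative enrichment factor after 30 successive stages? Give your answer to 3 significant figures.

The single-stage factor is √(M_heavy/M_light), so 30 stages give [√(17.03/16.03)]^30 = (17.03/16.03)^(30/2).
= 1.06238^15 = 2.48.

2.48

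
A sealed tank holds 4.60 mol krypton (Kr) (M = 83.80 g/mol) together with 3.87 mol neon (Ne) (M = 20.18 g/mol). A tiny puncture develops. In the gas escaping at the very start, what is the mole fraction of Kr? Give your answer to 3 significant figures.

0.368

Rate_i ∝ x_i/√M_i (Graham's law weighted by mole fraction), so the effusate composition follows n_i/√M_i.
x_Kr(eff) = (n_Kr/√M_Kr) / (n_Kr/√M_Kr + n_Ne/√M_Ne)
= (4.60/√83.80) / (4.60/√83.80 + 3.87/√20.18) = 0.5025/(0.5025 + 0.8615) = 0.368.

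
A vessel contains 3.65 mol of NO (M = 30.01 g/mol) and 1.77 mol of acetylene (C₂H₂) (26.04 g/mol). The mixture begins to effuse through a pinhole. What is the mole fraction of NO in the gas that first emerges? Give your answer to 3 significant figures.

Rate_i ∝ x_i/√M_i (Graham's law weighted by mole fraction), so the effusate composition follows n_i/√M_i.
So x_NO in the escaping gas = (n_NO/√M_NO) / Σ(n_i/√M_i)
= (3.65/√30.01) / (3.65/√30.01 + 1.77/√26.04) = 0.6663/(0.6663 + 0.3469) = 0.658.

0.658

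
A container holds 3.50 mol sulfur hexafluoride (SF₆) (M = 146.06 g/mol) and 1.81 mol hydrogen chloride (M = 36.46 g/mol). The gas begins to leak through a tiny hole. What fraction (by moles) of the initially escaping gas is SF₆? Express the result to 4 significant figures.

0.4914

Each component's effusion rate ∝ (its partial pressure)·(1/√M) ∝ n_i/√M_i.
So x_SF₆ in the escaping gas = (n_SF₆/√M_SF₆) / Σ(n_i/√M_i)
= (3.50/√146.06) / (3.50/√146.06 + 1.81/√36.46) = 0.2896/(0.2896 + 0.2998) = 0.4914.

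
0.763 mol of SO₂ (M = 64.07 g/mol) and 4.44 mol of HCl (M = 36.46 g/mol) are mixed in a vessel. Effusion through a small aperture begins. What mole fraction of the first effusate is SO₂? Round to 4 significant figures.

Rate_i ∝ x_i/√M_i (Graham's law weighted by mole fraction), so the effusate composition follows n_i/√M_i.
So x_SO₂ in the escaping gas = (n_SO₂/√M_SO₂) / Σ(n_i/√M_i)
= (0.763/√64.07) / (0.763/√64.07 + 4.44/√36.46) = 0.09532/(0.09532 + 0.7353) = 0.1148.

0.1148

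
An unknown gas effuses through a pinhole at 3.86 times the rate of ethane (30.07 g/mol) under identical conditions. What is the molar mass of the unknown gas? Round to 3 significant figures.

Using Graham's law: rate_X/rate_C₂H₆ = √(M_C₂H₆/M_X).
3.86 = √(30.07/M_X)
M_X = 30.07 / 3.86² = 30.07 / 14.90 = 2.02 g/mol

2.02 g/mol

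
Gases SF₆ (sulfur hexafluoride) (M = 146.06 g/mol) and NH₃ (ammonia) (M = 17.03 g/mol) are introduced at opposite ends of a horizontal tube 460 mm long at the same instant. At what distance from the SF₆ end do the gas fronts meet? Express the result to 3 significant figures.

Distances travelled in equal time are proportional to diffusion rates, so d_SF₆/d_NH₃ = √(M_NH₃/M_SF₆) = √(17.03/146.06) = 0.3415.
With d_SF₆ + d_NH₃ = 460 mm, d_NH₃ = 460/(1 + 0.3415) = 342.9 mm.
d_SF₆ = 460 − 342.9 = 117 mm.

117 mm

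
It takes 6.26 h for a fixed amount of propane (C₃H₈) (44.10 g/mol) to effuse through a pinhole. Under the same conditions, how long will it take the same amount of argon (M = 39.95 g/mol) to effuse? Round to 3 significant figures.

From Graham's law, t_Ar/t_C₃H₈ = √(M_Ar/M_C₃H₈) = √(39.95/44.10) = √0.9059 = 0.9518.
So the time for Ar is 6.26 × 0.9518 = 5.96 h.

5.96 h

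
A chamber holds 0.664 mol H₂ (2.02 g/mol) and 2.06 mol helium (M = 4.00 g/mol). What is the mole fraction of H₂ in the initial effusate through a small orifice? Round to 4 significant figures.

Effusion rate of each component ∝ n_i/√M_i (partial pressure × 1/√M).
Mole fraction of H₂ in the effusate = (n_H₂/√M_H₂) / (n_H₂/√M_H₂ + n_He/√M_He)
= (0.664/√2.02) / (0.664/√2.02 + 2.06/√4.00) = 0.4672/(0.4672 + 1.030) = 0.3120.

0.3120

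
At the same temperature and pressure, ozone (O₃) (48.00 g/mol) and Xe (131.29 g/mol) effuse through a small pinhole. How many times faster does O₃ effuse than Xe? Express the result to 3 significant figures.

Using Graham's law: rate_O₃/rate_Xe = √(M_Xe/M_O₃) = √(131.29/48.00) = √2.735 = 1.65.

1.65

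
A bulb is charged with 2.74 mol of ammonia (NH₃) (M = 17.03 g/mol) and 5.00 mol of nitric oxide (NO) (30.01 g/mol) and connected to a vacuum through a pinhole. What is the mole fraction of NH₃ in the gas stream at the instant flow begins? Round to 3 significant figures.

The effusion rate of species i is ∝ p_i/√M_i ∝ n_i/√M_i.
So x_NH₃ in the escaping gas = (n_NH₃/√M_NH₃) / Σ(n_i/√M_i)
= (2.74/√17.03) / (2.74/√17.03 + 5.00/√30.01) = 0.6640/(0.6640 + 0.9127) = 0.421.

0.421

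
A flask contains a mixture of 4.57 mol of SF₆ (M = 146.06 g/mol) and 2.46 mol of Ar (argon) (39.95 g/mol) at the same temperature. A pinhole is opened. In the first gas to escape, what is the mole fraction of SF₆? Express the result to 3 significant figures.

0.493

Rate_i ∝ x_i/√M_i (Graham's law weighted by mole fraction), so the effusate composition follows n_i/√M_i.
Mole fraction of SF₆ in the effusate = (n_SF₆/√M_SF₆) / (n_SF₆/√M_SF₆ + n_Ar/√M_Ar)
= (4.57/√146.06) / (4.57/√146.06 + 2.46/√39.95) = 0.3781/(0.3781 + 0.3892) = 0.493.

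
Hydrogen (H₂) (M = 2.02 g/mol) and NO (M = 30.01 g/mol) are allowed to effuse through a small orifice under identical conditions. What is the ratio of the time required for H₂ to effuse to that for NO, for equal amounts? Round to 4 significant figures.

Graham's law gives t_H₂/t_NO = √(M_H₂/M_NO) = √(2.02/30.01) = √0.06731 = 0.2594.

0.2594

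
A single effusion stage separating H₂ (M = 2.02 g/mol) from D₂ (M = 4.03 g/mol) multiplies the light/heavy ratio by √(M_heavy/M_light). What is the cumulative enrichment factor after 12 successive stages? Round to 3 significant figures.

63.1

The single-stage factor is √(M_heavy/M_light), so 12 stages give [√(4.03/2.02)]^12 = (4.03/2.02)^(12/2).
= 1.99505^6 = 63.1.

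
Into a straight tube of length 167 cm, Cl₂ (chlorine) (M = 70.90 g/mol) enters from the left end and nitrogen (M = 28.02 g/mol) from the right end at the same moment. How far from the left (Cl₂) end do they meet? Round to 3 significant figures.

64.5 cm

In equal time, each gas travels a distance ∝ its rate ∝ 1/√M, so d_Cl₂/d_N₂ = √(M_N₂/M_Cl₂) = √(28.02/70.90) = 0.6287.
With d_Cl₂ + d_N₂ = 167 cm, d_N₂ = 167/(1 + 0.6287) = 102.5 cm.
d_Cl₂ = 167 − 102.5 = 64.5 cm.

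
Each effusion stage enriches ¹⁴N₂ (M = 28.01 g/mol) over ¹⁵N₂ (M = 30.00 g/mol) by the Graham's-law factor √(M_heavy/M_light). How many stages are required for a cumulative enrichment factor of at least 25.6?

95

With α = √(30.00/28.01) per stage, ln α = ½ ln(1.07105) = 0.03432.
Need α^N ≥ 25.6 ⇒ N ≥ ln(25.6) / ln α = 3.243 / 0.03432 = 94.49.
So at least 95 stages are needed.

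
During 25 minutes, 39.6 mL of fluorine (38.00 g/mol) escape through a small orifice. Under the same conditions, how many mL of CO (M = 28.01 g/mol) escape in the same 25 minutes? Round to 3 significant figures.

From Graham's law, rate_CO/rate_F₂ = √(M_F₂/M_CO) = √(38.00/28.01) = √1.357 = 1.165.
So the volume for CO is 39.6 × 1.165 = 46.1 mL.

46.1 mL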